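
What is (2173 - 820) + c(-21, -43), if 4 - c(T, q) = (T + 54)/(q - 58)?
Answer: 137090/101 ≈ 1357.3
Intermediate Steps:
c(T, q) = 4 - (54 + T)/(-58 + q) (c(T, q) = 4 - (T + 54)/(q - 58) = 4 - (54 + T)/(-58 + q))
(2173 - 820) + c(-21, -43) = (2173 - 820) + (-286 - 1*(-21) + 4*(-43))/(-58 - 43) = 1353 + (-286 + 21 - 172)/(-101) = 1353 - 1/101*(-437) = 1353 + 437/101 = 137090/101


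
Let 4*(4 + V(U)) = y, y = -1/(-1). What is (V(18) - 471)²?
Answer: 3606201/16 ≈ 2.2539e+5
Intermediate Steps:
y = 1 (y = -1*(-1) = 1)
V(U) = -15/4 (V(U) = -4 + (¼)*1 = -4 + ¼ = -15/4)
(V(18) - 471)² = (-15/4 - 471)² = (-1899/4)² = 3606201/16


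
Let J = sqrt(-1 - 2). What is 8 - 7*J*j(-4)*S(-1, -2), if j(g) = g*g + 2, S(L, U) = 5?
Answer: 8 - 630*I*sqrt(3) ≈ 8.0 - 1091.2*I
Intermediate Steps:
J = I*sqrt(3) (J = sqrt(-3) = I*sqrt(3) ≈ 1.732*I)
j(g) = 2 + g**2 (j(g) = g**2 + 2 = 2 + g**2)
8 - 7*J*j(-4)*S(-1, -2) = 8 - 7*(I*sqrt(3))*(2 + (-4)**2)*5 = 8 - 7*(I*sqrt(3))*(2 + 16)*5 = 8 - 7*(I*sqrt(3))*18*5 = 8 - 7*18*I*sqrt(3)*5 = 8 - 630*I*sqrt(3)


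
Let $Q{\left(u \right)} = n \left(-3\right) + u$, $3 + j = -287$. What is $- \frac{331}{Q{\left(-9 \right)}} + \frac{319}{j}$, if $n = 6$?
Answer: $\frac{3013}{270} \approx 11.159$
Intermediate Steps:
$j = -290$ ($j = -3 - 287 = -290$)
$Q{\left(u \right)} = -18 + u$ ($Q{\left(u \right)} = 6 \left(-3\right) + u = -18 + u$)
$- \frac{331}{Q{\left(-9 \right)}} + \frac{319}{j} = - \frac{331}{-18 - 9} + \frac{319}{-290} = - \frac{331}{-27} + 319 \left(- \frac{1}{290}\right) = \left(-331\right) \left(- \frac{1}{27}\right) - \frac{11}{10} = \frac{331}{27} - \frac{11}{10} = \frac{3013}{270}$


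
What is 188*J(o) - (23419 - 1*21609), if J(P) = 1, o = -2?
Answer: -1622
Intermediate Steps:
188*J(o) - (23419 - 1*21609) = 188*1 - (23419 - 1*21609) = 188 - (23419 - 21609) = 188 - 1*1810 = 188 - 1810 = -1622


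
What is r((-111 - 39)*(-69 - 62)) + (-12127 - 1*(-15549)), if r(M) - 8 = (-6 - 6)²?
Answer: 3574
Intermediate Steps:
r(M) = 152 (r(M) = 8 + (-6 - 6)² = 8 + (-12)² = 8 + 144 = 152)
r((-111 - 39)*(-69 - 62)) + (-12127 - 1*(-15549)) = 152 + (-12127 - 1*(-15549)) = 152 + (-12127 + 15549) = 152 + 3422 = 3574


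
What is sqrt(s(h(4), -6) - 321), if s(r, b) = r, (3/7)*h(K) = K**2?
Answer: I*sqrt(2553)/3 ≈ 16.842*I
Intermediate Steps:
h(K) = 7*K**2/3
sqrt(s(h(4), -6) - 321) = sqrt((7/3)*4**2 - 321) = sqrt((7/3)*16 - 321) = sqrt(112/3 - 321) = sqrt(-851/3) = I*sqrt(2553)/3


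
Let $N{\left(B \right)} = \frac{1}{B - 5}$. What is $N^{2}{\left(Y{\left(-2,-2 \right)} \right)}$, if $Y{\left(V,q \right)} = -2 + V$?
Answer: $\frac{1}{81} \approx 0.012346$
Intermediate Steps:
$N{\left(B \right)} = \frac{1}{-5 + B}$
$N^{2}{\left(Y{\left(-2,-2 \right)} \right)} = \left(\frac{1}{-5 - 4}\right)^{2} = \left(\frac{1}{-9}\right)^{2} = \left(- \frac{1}{9}\right)^{2} = \frac{1}{81}$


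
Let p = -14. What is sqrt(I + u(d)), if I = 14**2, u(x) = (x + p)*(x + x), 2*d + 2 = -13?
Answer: sqrt(2074)/2 ≈ 22.771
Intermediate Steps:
d = -15/2 (d = -1 + (1/2)*(-13) = -1 - 13/2 = -15/2 ≈ -7.5000)
u(x) = 2*x*(-14 + x) (u(x) = (x - 14)*(x + x) = (-14 + x)*(2*x) = 2*x*(-14 + x))
I = 196
sqrt(I + u(d)) = sqrt(196 + 2*(-15/2)*(-14 - 15/2)) = sqrt(196 + 2*(-15/2)*(-43/2)) = sqrt(196 + 645/2) = sqrt(1037/2) = sqrt(2074)/2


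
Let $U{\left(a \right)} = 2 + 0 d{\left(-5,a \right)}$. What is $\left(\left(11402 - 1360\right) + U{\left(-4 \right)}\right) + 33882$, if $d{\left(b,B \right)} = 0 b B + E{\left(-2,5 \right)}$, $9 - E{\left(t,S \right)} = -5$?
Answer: $43926$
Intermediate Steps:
$E{\left(t,S \right)} = 14$ ($E{\left(t,S \right)} = 9 - -5 = 9 + 5 = 14$)
$d{\left(b,B \right)} = 14$ ($d{\left(b,B \right)} = 0 b B + 14 = 0 B + 14 = 0 + 14 = 14$)
$U{\left(a \right)} = 2$ ($U{\left(a \right)} = 2 + 0 \cdot 14 = 2 + 0 = 2$)
$\left(\left(11402 - 1360\right) + U{\left(-4 \right)}\right) + 33882 = \left(\left(11402 - 1360\right) + 2\right) + 33882 = \left(10042 + 2\right) + 33882 = 10044 + 33882 = 43926$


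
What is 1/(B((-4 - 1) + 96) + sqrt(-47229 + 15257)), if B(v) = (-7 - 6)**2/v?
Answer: 91/1566797 - 98*I*sqrt(7993)/1566797 ≈ 5.808e-5 - 0.005592*I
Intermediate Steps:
B(v) = 169/v (B(v) = (-13)**2/v = 169/v)
1/(B((-4 - 1) + 96) + sqrt(-47229 + 15257)) = 1/(169/((-4 - 1) + 96) + sqrt(-47229 + 15257)) = 1/(169/(-5 + 96) + sqrt(-31972)) = 1/(169/91 + 2*I*sqrt(7993)) = 1/(169*(1/91) + 2*I*sqrt(7993)) = 1/(13/7 + 2*I*sqrt(7993))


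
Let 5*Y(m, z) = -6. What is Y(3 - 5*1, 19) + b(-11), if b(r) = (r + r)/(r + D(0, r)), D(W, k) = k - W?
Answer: -⅕ ≈ -0.20000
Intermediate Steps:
Y(m, z) = -6/5 (Y(m, z) = (⅕)*(-6) = -6/5)
b(r) = 1 (b(r) = (r + r)/(r + (r - 1*0)) = (2*r)/(r + (r + 0)) = (2*r)/(r + r) = (2*r)/((2*r)) = (2*r)*(1/(2*r)) = 1)
Y(3 - 5*1, 19) + b(-11) = -6/5 + 1 = -⅕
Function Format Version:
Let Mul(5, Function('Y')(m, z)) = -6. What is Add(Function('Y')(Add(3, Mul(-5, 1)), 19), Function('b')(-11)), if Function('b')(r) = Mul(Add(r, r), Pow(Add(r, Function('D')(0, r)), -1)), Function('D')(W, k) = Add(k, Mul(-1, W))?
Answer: Rational(-1, 5) ≈ -0.20000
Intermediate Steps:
Function('Y')(m, z) = Rational(-6, 5) (Function('Y')(m, z) = Mul(Rational(1, 5), -6) = Rational(-6, 5))
Function('b')(r) = 1 (Function('b')(r) = Mul(Add(r, r), Pow(Add(r, Add(r, Mul(-1, 0))), -1)) = Mul(Mul(2, r), Pow(Add(r, Add(r, 0)), -1)) = Mul(Mul(2, r), Pow(Add(r, r), -1)) = Mul(Mul(2, r), Pow(Mul(2, r), -1)) = Mul(Mul(2, r), Mul(Rational(1, 2), Pow(r, -1))) = 1)
Add(Function('Y')(Add(3, Mul(-5, 1)), 19), Function('b')(-11)) = Add(Rational(-6, 5), 1) = Rational(-1, 5)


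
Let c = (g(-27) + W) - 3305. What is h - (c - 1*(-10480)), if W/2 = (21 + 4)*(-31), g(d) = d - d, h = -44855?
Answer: -50480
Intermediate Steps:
g(d) = 0
W = -1550 (W = 2*((21 + 4)*(-31)) = 2*(25*(-31)) = 2*(-775) = -1550)
c = -4855 (c = (0 - 1550) - 3305 = -1550 - 3305 = -4855)
h - (c - 1*(-10480)) = -44855 - (-4855 - 1*(-10480)) = -44855 - (-4855 + 10480) = -44855 - 1*5625 = -44855 - 5625 = -50480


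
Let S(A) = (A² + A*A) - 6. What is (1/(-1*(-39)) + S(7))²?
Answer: 12880921/1521 ≈ 8468.7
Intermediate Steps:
S(A) = -6 + 2*A² (S(A) = (A² + A²) - 6 = 2*A² - 6 = -6 + 2*A²)
(1/(-1*(-39)) + S(7))² = (1/(-1*(-39)) + (-6 + 2*7²))² = (1/39 + (-6 + 2*49))² = (1/39 + (-6 + 98))² = (1/39 + 92)² = (3589/39)² = 12880921/1521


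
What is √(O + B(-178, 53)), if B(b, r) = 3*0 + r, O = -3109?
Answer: 4*I*√191 ≈ 55.281*I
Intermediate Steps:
B(b, r) = r (B(b, r) = 0 + r = r)
√(O + B(-178, 53)) = √(-3109 + 53) = √(-3056) = 4*I*√191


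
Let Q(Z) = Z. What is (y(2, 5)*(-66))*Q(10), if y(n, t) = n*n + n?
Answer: -3960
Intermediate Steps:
y(n, t) = n + n² (y(n, t) = n² + n = n + n²)
(y(2, 5)*(-66))*Q(10) = ((2*(1 + 2))*(-66))*10 = ((2*3)*(-66))*10 = (6*(-66))*10 = -396*10 = -3960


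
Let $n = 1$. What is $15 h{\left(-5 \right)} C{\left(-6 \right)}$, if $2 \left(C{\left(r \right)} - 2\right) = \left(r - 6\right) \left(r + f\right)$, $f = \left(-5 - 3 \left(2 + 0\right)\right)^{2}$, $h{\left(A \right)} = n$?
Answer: $-10320$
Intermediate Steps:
$h{\left(A \right)} = 1$
$f = 121$ ($f = \left(-5 - 6\right)^{2} = \left(-11\right)^{2} = 121$)
$C{\left(r \right)} = 2 + \frac{\left(-6 + r\right) \left(121 + r\right)}{2}$ ($C{\left(r \right)} = 2 + \frac{\left(r - 6\right) \left(r + 121\right)}{2} = 2 + \frac{\left(-6 + r\right) \left(121 + r\right)}{2}$)
$15 h{\left(-5 \right)} C{\left(-6 \right)} = 15 \cdot 1 \left(-361 + \frac{\left(-6\right)^{2}}{2} + \frac{115}{2} \left(-6\right)\right) = 15 \left(-361 + \frac{1}{2} \cdot 36 - 345\right) = 15 \left(-361 + 18 - 345\right) = 15 \left(-688\right) = -10320$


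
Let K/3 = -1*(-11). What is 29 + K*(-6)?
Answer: -169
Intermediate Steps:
K = 33 (K = 3*(-1*(-11)) = 3*11 = 33)
29 + K*(-6) = 29 + 33*(-6) = 29 - 198 = -169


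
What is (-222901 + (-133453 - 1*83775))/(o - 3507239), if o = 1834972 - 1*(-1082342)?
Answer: 440129/589925 ≈ 0.74608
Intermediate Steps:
o = 2917314 (o = 1834972 + 1082342 = 2917314)
(-222901 + (-133453 - 1*83775))/(o - 3507239) = (-222901 + (-133453 - 1*83775))/(2917314 - 3507239) = (-222901 + (-133453 - 83775))/(-589925) = (-222901 - 217228)*(-1/589925) = -440129*(-1/589925) = 440129/589925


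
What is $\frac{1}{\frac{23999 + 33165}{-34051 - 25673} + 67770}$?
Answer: $\frac{14931}{1011859579} \approx 1.4756 \cdot 10^{-5}$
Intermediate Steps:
$\frac{1}{\frac{23999 + 33165}{-34051 - 25673} + 67770} = \frac{1}{\frac{57164}{-59724} + 67770} = \frac{1}{57164 \left(- \frac{1}{59724}\right) + 67770} = \frac{1}{- \frac{14291}{14931} + 67770} = \frac{1}{\frac{1011859579}{14931}} = \frac{14931}{1011859579}$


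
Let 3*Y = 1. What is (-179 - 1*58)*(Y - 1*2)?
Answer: 395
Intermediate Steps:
Y = ⅓ (Y = (⅓)*1 = ⅓ ≈ 0.33333)
(-179 - 1*58)*(Y - 1*2) = (-179 - 1*58)*(⅓ - 1*2) = (-179 - 58)*(⅓ - 2) = -237*(-5/3) = 395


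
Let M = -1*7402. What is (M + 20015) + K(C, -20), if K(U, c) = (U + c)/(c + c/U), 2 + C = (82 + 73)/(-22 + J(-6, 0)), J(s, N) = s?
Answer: 430914307/34160 ≈ 12615.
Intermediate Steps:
M = -7402
C = -211/28 (C = -2 + (82 + 73)/(-22 - 6) = -2 + 155/(-28) = -2 + 155*(-1/28) = -2 - 155/28 = -211/28 ≈ -7.5357)
K(U, c) = (U + c)/(c + c/U)
(M + 20015) + K(C, -20) = (-7402 + 20015) - 211/28*(-211/28 - 20)/(-20*(1 - 211/28)) = 12613 - 211/28*(-1/20)*(-771/28)/(-183/28) = 12613 - 211/28*(-1/20)*(-28/183)*(-771/28) = 12613 + 54227/34160 = 430914307/34160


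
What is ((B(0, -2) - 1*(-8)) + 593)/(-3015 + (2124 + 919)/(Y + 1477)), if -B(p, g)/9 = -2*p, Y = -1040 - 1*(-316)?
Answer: -452553/2267252 ≈ -0.19960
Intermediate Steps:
Y = -724 (Y = -1040 + 316 = -724)
B(p, g) = 18*p (B(p, g) = -(-18)*p = 18*p)
((B(0, -2) - 1*(-8)) + 593)/(-3015 + (2124 + 919)/(Y + 1477)) = ((18*0 - 1*(-8)) + 593)/(-3015 + (2124 + 919)/(-724 + 1477)) = ((0 + 8) + 593)/(-3015 + 3043/753) = (8 + 593)/(-3015 + 3043*(1/753)) = 601/(-3015 + 3043/753) = 601/(-2267252/753) = 601*(-753/2267252) = -452553/2267252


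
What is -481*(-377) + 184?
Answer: 181521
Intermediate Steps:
-481*(-377) + 184 = 181337 + 184 = 181521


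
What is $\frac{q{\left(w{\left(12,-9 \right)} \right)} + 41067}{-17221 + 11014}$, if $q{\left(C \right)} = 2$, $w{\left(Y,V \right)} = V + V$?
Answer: $- \frac{41069}{6207} \approx -6.6166$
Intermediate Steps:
$w{\left(Y,V \right)} = 2 V$
$\frac{q{\left(w{\left(12,-9 \right)} \right)} + 41067}{-17221 + 11014} = \frac{2 + 41067}{-17221 + 11014} = \frac{41069}{-6207} = 41069 \left(- \frac{1}{6207}\right) = - \frac{41069}{6207}$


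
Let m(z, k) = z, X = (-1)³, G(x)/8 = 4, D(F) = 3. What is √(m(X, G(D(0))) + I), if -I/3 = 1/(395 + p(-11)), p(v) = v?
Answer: I*√258/16 ≈ 1.0039*I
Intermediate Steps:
G(x) = 32 (G(x) = 8*4 = 32)
X = -1
I = -1/128 (I = -3/(395 - 11) = -3/384 = -3*1/384 = -1/128 ≈ -0.0078125)
√(m(X, G(D(0))) + I) = √(-1 - 1/128) = √(-129/128) = I*√258/16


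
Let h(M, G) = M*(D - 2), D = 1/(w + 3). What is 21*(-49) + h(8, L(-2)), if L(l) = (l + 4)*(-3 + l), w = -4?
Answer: -1053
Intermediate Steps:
L(l) = (-3 + l)*(4 + l) (L(l) = (4 + l)*(-3 + l) = (-3 + l)*(4 + l))
D = -1 (D = 1/(-4 + 3) = 1/(-1) = -1)
h(M, G) = -3*M (h(M, G) = M*(-1 - 2) = M*(-3) = -3*M)
21*(-49) + h(8, L(-2)) = 21*(-49) - 3*8 = -1029 - 24 = -1053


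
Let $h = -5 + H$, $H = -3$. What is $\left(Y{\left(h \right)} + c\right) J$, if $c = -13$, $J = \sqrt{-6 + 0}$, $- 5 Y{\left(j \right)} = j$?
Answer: $- \frac{57 i \sqrt{6}}{5} \approx - 27.924 i$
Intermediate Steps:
$h = -8$ ($h = -5 - 3 = -8$)
$Y{\left(j \right)} = - \frac{j}{5}$
$J = i \sqrt{6}$ ($J = \sqrt{-6} = i \sqrt{6} \approx 2.4495 i$)
$\left(Y{\left(h \right)} + c\right) J = \left(\left(- \frac{1}{5}\right) \left(-8\right) - 13\right) i \sqrt{6} = \left(\frac{8}{5} - 13\right) i \sqrt{6} = - \frac{57 i \sqrt{6}}{5}$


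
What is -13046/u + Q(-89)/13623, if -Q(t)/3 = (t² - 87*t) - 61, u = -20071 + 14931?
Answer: -10478767/11670370 ≈ -0.89789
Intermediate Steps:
u = -5140
Q(t) = 183 - 3*t² + 261*t (Q(t) = -3*((t² - 87*t) - 61) = -3*(-61 + t² - 87*t) = 183 - 3*t² + 261*t)
-13046/u + Q(-89)/13623 = -13046/(-5140) + (183 - 3*(-89)² + 261*(-89))/13623 = -13046*(-1/5140) + (183 - 3*7921 - 23229)*(1/13623) = 6523/2570 + (183 - 23763 - 23229)*(1/13623) = 6523/2570 - 46809*1/13623 = 6523/2570 - 15603/4541 = -10478767/11670370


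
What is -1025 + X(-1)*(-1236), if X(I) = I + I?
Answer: 1447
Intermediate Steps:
X(I) = 2*I
-1025 + X(-1)*(-1236) = -1025 + (2*(-1))*(-1236) = -1025 - 2*(-1236) = -1025 + 2472 = 1447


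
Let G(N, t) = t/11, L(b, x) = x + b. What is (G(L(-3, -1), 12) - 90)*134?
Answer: -131052/11 ≈ -11914.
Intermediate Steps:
L(b, x) = b + x
G(N, t) = t/11 (G(N, t) = t*(1/11) = t/11)
(G(L(-3, -1), 12) - 90)*134 = ((1/11)*12 - 90)*134 = (12/11 - 90)*134 = -978/11*134 = -131052/11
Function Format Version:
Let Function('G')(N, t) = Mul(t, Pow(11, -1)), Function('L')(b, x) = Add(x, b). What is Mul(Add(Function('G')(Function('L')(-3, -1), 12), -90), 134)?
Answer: Rational(-131052, 11) ≈ -11914.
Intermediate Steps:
Function('L')(b, x) = Add(b, x)
Function('G')(N, t) = Mul(Rational(1, 11), t) (Function('G')(N, t) = Mul(t, Rational(1, 11)) = Mul(Rational(1, 11), t))
Mul(Add(Function('G')(Function('L')(-3, -1), 12), -90), 134) = Mul(Add(Mul(Rational(1, 11), 12), -90), 134) = Mul(Add(Rational(12, 11), -90), 134) = Mul(Rational(-978, 11), 134) = Rational(-131052, 11)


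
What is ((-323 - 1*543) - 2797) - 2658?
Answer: -6321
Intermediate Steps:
((-323 - 1*543) - 2797) - 2658 = ((-323 - 543) - 2797) - 2658 = (-866 - 2797) - 2658 = -3663 - 2658 = -6321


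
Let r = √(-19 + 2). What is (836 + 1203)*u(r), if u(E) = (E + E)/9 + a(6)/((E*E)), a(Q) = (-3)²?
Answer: -18351/17 + 4078*I*√17/9 ≈ -1079.5 + 1868.2*I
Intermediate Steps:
a(Q) = 9
r = I*√17 (r = √(-17) = I*√17 ≈ 4.1231*I)
u(E) = 9/E² + 2*E/9 (u(E) = (E + E)/9 + 9/((E*E)) = (2*E)*(⅑) + 9/(E²) = 2*E/9 + 9/E² = 9/E² + 2*E/9)
(836 + 1203)*u(r) = (836 + 1203)*(9/(I*√17)² + 2*(I*√17)/9) = 2039*(9*(-1/17) + 2*I*√17/9) = 2039*(-9/17 + 2*I*√17/9) = -18351/17 + 4078*I*√17/9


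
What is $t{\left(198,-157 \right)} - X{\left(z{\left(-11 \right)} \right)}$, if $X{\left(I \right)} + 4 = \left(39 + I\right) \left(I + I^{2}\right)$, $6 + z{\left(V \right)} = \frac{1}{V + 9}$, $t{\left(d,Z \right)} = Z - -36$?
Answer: $- \frac{10231}{8} \approx -1278.9$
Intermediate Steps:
$t{\left(d,Z \right)} = 36 + Z$ ($t{\left(d,Z \right)} = Z + 36 = 36 + Z$)
$z{\left(V \right)} = -6 + \frac{1}{9 + V}$ ($z{\left(V \right)} = -6 + \frac{1}{V + 9} = -6 + \frac{1}{9 + V}$)
$X{\left(I \right)} = -4 + \left(39 + I\right) \left(I + I^{2}\right)$
$t{\left(198,-157 \right)} - X{\left(z{\left(-11 \right)} \right)} = \left(36 - 157\right) - \left(-4 + \left(\frac{-53 - -66}{9 - 11}\right)^{3} + 39 \frac{-53 - -66}{9 - 11} + 40 \left(\frac{-53 - -66}{9 - 11}\right)^{2}\right) = -121 - \left(-4 + \left(\frac{-53 + 66}{-2}\right)^{3} + 39 \frac{-53 + 66}{-2} + 40 \left(\frac{-53 + 66}{-2}\right)^{2}\right) = -121 - \left(-4 + \left(\left(- \frac{1}{2}\right) 13\right)^{3} + 39 \left(\left(- \frac{1}{2}\right) 13\right) + 40 \left(\left(- \frac{1}{2}\right) 13\right)^{2}\right) = -121 - \left(-4 + \left(- \frac{13}{2}\right)^{3} + 39 \left(- \frac{13}{2}\right) + 40 \left(- \frac{13}{2}\right)^{2}\right) = -121 - \left(-4 - \frac{2197}{8} - \frac{507}{2} + 40 \cdot \frac{169}{4}\right) = -121 - \left(-4 - \frac{2197}{8} - \frac{507}{2} + 1690\right) = -121 - \frac{9263}{8} = - \frac{10231}{8}$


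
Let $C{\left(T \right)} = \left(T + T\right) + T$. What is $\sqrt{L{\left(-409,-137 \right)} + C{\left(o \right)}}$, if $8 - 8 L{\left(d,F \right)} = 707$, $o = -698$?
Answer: $\frac{3 i \sqrt{3878}}{4} \approx 46.705 i$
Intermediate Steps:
$L{\left(d,F \right)} = - \frac{699}{8}$ ($L{\left(d,F \right)} = 1 - \frac{707}{8} = - \frac{699}{8}$)
$C{\left(T \right)} = 3 T$ ($C{\left(T \right)} = 2 T + T = 3 T$)
$\sqrt{L{\left(-409,-137 \right)} + C{\left(o \right)}} = \sqrt{- \frac{699}{8} + 3 \left(-698\right)} = \sqrt{- \frac{699}{8} - 2094} = \sqrt{- \frac{17451}{8}} = \frac{3 i \sqrt{3878}}{4}$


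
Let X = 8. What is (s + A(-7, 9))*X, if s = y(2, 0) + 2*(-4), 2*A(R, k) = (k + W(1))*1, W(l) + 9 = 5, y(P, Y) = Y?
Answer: -44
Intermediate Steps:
W(l) = -4 (W(l) = -9 + 5 = -4)
A(R, k) = -2 + k/2 (A(R, k) = ((k - 4)*1)/2 = ((-4 + k)*1)/2 = (-4 + k)/2 = -2 + k/2)
s = -8 (s = 0 + 2*(-4) = 0 - 8 = -8)
(s + A(-7, 9))*X = (-8 + (-2 + (½)*9))*8 = (-8 + (-2 + 9/2))*8 = (-8 + 5/2)*8 = -11/2*8 = -44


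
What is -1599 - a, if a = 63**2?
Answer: -5568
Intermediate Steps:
a = 3969
-1599 - a = -1599 - 1*3969 = -1599 - 3969 = -5568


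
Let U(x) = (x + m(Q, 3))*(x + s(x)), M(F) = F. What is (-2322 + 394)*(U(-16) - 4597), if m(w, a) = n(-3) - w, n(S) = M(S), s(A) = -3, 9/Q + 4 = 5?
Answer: 7837320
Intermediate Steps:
Q = 9 (Q = 9/(-4 + 5) = 9/1 = 9*1 = 9)
n(S) = S
m(w, a) = -3 - w
U(x) = (-12 + x)*(-3 + x) (U(x) = (x + (-3 - 1*9))*(x - 3) = (x + (-3 - 9))*(-3 + x) = (x - 12)*(-3 + x) = (-12 + x)*(-3 + x))
(-2322 + 394)*(U(-16) - 4597) = (-2322 + 394)*((36 + (-16)² - 15*(-16)) - 4597) = -1928*((36 + 256 + 240) - 4597) = -1928*(532 - 4597) = -1928*(-4065) = 7837320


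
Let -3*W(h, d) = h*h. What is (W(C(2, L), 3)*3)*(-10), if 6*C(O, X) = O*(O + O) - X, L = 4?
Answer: 40/9 ≈ 4.4444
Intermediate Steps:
C(O, X) = -X/6 + O**2/3 (C(O, X) = (O*(O + O) - X)/6 = (O*(2*O) - X)/6 = (2*O**2 - X)/6 = (-X + 2*O**2)/6 = -X/6 + O**2/3)
W(h, d) = -h**2/3 (W(h, d) = -h*h/3 = -h**2/3)
(W(C(2, L), 3)*3)*(-10) = (-(-1/6*4 + (1/3)*2**2)**2/3*3)*(-10) = (-(-2/3 + (1/3)*4)**2/3*3)*(-10) = (-(-2/3 + 4/3)**2/3*3)*(-10) = (-(2/3)**2/3*3)*(-10) = (-1/3*4/9*3)*(-10) = -4/27*3*(-10) = -4/9*(-10) = 40/9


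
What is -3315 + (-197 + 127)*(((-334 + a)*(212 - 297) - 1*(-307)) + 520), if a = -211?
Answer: -3303955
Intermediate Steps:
-3315 + (-197 + 127)*(((-334 + a)*(212 - 297) - 1*(-307)) + 520) = -3315 + (-197 + 127)*(((-334 - 211)*(212 - 297) - 1*(-307)) + 520) = -3315 - 70*((-545*(-85) + 307) + 520) = -3315 - 70*((46325 + 307) + 520) = -3315 - 70*(46632 + 520) = -3315 - 70*47152 = -3315 - 3300640 = -3303955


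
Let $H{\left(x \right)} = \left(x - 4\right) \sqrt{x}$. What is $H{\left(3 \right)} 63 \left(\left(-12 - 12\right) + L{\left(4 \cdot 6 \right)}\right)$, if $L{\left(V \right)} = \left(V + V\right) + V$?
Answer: $- 3024 \sqrt{3} \approx -5237.7$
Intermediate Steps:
$H{\left(x \right)} = \sqrt{x} \left(-4 + x\right)$ ($H{\left(x \right)} = \left(-4 + x\right) \sqrt{x} = \sqrt{x} \left(-4 + x\right)$)
$L{\left(V \right)} = 3 V$ ($L{\left(V \right)} = 2 V + V = 3 V$)
$H{\left(3 \right)} 63 \left(\left(-12 - 12\right) + L{\left(4 \cdot 6 \right)}\right) = \sqrt{3} \left(-4 + 3\right) 63 \left(\left(-12 - 12\right) + 3 \cdot 4 \cdot 6\right) = \sqrt{3} \left(-1\right) 63 \left(\left(-12 - 12\right) + 3 \cdot 24\right) = - \sqrt{3} \cdot 63 \left(-24 + 72\right) = - \sqrt{3} \cdot 63 \cdot 48 = - \sqrt{3} \cdot 3024 = - 3024 \sqrt{3}$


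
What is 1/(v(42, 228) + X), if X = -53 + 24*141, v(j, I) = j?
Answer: 1/3373 ≈ 0.00029647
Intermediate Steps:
X = 3331 (X = -53 + 3384 = 3331)
1/(v(42, 228) + X) = 1/(42 + 3331) = 1/3373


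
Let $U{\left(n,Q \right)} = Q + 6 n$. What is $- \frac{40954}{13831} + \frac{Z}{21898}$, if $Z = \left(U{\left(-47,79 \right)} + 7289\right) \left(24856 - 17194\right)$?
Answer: $\frac{375014365900}{151435619} \approx 2476.4$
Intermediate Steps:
$Z = 54292932$ ($Z = \left(\left(79 + 6 \left(-47\right)\right) + 7289\right) \left(24856 - 17194\right) = \left(\left(79 - 282\right) + 7289\right) 7662 = \left(-203 + 7289\right) 7662 = 7086 \cdot 7662 = 54292932$)
$- \frac{40954}{13831} + \frac{Z}{21898} = - \frac{40954}{13831} + \frac{54292932}{21898} = \left(-40954\right) \frac{1}{13831} + 54292932 \cdot \frac{1}{21898} = - \frac{40954}{13831} + \frac{27146466}{10949} = \frac{375014365900}{151435619}$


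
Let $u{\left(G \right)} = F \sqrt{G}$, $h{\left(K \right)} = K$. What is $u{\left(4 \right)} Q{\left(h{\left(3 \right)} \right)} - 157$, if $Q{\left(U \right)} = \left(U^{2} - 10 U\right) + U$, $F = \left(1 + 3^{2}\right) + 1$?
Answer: $-553$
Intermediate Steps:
$F = 11$ ($F = \left(1 + 9\right) + 1 = 10 + 1 = 11$)
$Q{\left(U \right)} = U^{2} - 9 U$
$u{\left(G \right)} = 11 \sqrt{G}$
$u{\left(4 \right)} Q{\left(h{\left(3 \right)} \right)} - 157 = 11 \sqrt{4} \cdot 3 \left(-9 + 3\right) - 157 = 11 \cdot 2 \cdot 3 \left(-6\right) - 157 = 22 \left(-18\right) - 157 = -396 - 157 = -553$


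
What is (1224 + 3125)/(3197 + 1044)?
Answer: 4349/4241 ≈ 1.0255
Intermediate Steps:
(1224 + 3125)/(3197 + 1044) = 4349/4241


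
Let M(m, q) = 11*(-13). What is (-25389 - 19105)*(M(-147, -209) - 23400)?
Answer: 1047522242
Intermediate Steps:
M(m, q) = -143
(-25389 - 19105)*(M(-147, -209) - 23400) = (-25389 - 19105)*(-143 - 23400) = -44494*(-23543) = 1047522242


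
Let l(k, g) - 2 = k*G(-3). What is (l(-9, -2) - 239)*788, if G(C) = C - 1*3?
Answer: -144204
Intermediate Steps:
G(C) = -3 + C (G(C) = C - 3 = -3 + C)
l(k, g) = 2 - 6*k (l(k, g) = 2 + k*(-3 - 3) = 2 + k*(-6) = 2 - 6*k)
(l(-9, -2) - 239)*788 = ((2 - 6*(-9)) - 239)*788 = ((2 + 54) - 239)*788 = (56 - 239)*788 = -183*788 = -144204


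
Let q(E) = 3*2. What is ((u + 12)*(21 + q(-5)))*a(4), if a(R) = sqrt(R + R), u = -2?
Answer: 540*sqrt(2) ≈ 763.68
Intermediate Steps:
a(R) = sqrt(2)*sqrt(R) (a(R) = sqrt(2*R) = sqrt(2)*sqrt(R))
q(E) = 6
((u + 12)*(21 + q(-5)))*a(4) = ((-2 + 12)*(21 + 6))*(sqrt(2)*sqrt(4)) = (10*27)*(sqrt(2)*2) = 270*(2*sqrt(2)) = 540*sqrt(2)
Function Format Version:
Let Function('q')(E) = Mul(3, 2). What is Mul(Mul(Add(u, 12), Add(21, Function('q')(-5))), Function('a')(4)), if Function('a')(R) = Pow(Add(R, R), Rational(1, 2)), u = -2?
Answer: Mul(540, Pow(2, Rational(1, 2))) ≈ 763.68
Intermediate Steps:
Function('a')(R) = Mul(Pow(2, Rational(1, 2)), Pow(R, Rational(1, 2))) (Function('a')(R) = Pow(Mul(2, R), Rational(1, 2)) = Mul(Pow(2, Rational(1, 2)), Pow(R, Rational(1, 2))))
Function('q')(E) = 6
Mul(Mul(Add(u, 12), Add(21, Function('q')(-5))), Function('a')(4)) = Mul(Mul(Add(-2, 12), Add(21, 6)), Mul(Pow(2, Rational(1, 2)), Pow(4, Rational(1, 2)))) = Mul(Mul(10, 27), Mul(Pow(2, Rational(1, 2)), 2)) = Mul(270, Mul(2, Pow(2, Rational(1, 2)))) = Mul(540, Pow(2, Rational(1, 2)))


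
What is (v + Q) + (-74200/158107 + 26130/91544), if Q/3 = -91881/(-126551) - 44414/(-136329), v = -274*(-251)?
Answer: 2862375540883129537023395/41618225896707873172 ≈ 68777.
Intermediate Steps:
v = 68774
Q = 18146680963/5750857093 (Q = 3*(-91881/(-126551) - 44414/(-136329)) = 3*(-91881*(-1/126551) - 44414*(-1/136329)) = 3*(91881/126551 + 44414/136329) = 3*(18146680963/17252571279) = 18146680963/5750857093 ≈ 3.1555)
(v + Q) + (-74200/158107 + 26130/91544) = (68774 + 18146680963/5750857093) + (-74200/158107 + 26130/91544) = 395527592394945/5750857093 + (-74200*1/158107 + 26130*(1/91544)) = 395527592394945/5750857093 + (-74200/158107 + 13065/45772) = 395527592394945/5750857093 - 1330614445/7236873604 = 2862375540883129537023395/41618225896707873172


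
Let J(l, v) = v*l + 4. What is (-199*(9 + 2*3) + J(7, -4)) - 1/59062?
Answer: -177717559/59062 ≈ -3009.0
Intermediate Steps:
J(l, v) = 4 + l*v (J(l, v) = l*v + 4 = 4 + l*v)
(-199*(9 + 2*3) + J(7, -4)) - 1/59062 = (-199*(9 + 2*3) + (4 + 7*(-4))) - 1/59062 = (-199*(9 + 6) + (4 - 28)) - 1*1/59062 = (-199*15 - 24) - 1/59062 = (-2985 - 24) - 1/59062 = -3009 - 1/59062 = -177717559/59062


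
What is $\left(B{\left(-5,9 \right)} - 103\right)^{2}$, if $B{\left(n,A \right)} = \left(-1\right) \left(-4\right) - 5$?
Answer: $10816$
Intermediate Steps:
$B{\left(n,A \right)} = -1$ ($B{\left(n,A \right)} = 4 - 5 = -1$)
$\left(B{\left(-5,9 \right)} - 103\right)^{2} = \left(-1 - 103\right)^{2} = \left(-104\right)^{2} = 10816$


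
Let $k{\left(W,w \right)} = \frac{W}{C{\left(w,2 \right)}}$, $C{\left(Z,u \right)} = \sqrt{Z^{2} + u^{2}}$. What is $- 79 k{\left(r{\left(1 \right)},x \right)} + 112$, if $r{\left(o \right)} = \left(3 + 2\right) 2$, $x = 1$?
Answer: $112 - 158 \sqrt{5} \approx -241.3$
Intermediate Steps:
$r{\left(o \right)} = 10$ ($r{\left(o \right)} = 5 \cdot 2 = 10$)
$k{\left(W,w \right)} = \frac{W}{\sqrt{4 + w^{2}}}$ ($k{\left(W,w \right)} = \frac{W}{\sqrt{w^{2} + 2^{2}}} = \frac{W}{\sqrt{w^{2} + 4}} = \frac{W}{\sqrt{4 + w^{2}}}$)
$- 79 k{\left(r{\left(1 \right)},x \right)} + 112 = - 79 \frac{10}{\sqrt{4 + 1^{2}}} + 112 = - 79 \frac{10}{\sqrt{4 + 1}} + 112 = - 79 \frac{10}{\sqrt{5}} + 112 = - 79 \cdot 10 \frac{\sqrt{5}}{5} + 112 = - 79 \cdot 2 \sqrt{5} + 112 = - 158 \sqrt{5} + 112 = 112 - 158 \sqrt{5}$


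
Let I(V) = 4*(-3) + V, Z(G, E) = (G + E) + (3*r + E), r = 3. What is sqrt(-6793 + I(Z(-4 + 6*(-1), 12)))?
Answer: I*sqrt(6782) ≈ 82.353*I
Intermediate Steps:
Z(G, E) = 9 + G + 2*E (Z(G, E) = (G + E) + (3*3 + E) = (E + G) + (9 + E) = 9 + G + 2*E)
I(V) = -12 + V
sqrt(-6793 + I(Z(-4 + 6*(-1), 12))) = sqrt(-6793 + (-12 + (9 + (-4 + 6*(-1)) + 2*12))) = sqrt(-6793 + (-12 + (9 + (-4 - 6) + 24))) = sqrt(-6793 + (-12 + (9 - 10 + 24))) = sqrt(-6793 + (-12 + 23)) = sqrt(-6793 + 11) = sqrt(-6782) = I*sqrt(6782)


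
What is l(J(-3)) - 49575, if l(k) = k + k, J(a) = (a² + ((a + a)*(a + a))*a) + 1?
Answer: -49771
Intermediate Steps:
J(a) = 1 + a² + 4*a³ (J(a) = (a² + ((2*a)*(2*a))*a) + 1 = (a² + (4*a²)*a) + 1 = (a² + 4*a³) + 1 = 1 + a² + 4*a³)
l(k) = 2*k
l(J(-3)) - 49575 = 2*(1 + (-3)² + 4*(-3)³) - 49575 = 2*(1 + 9 + 4*(-27)) - 49575 = 2*(1 + 9 - 108) - 49575 = 2*(-98) - 49575 = -196 - 49575 = -49771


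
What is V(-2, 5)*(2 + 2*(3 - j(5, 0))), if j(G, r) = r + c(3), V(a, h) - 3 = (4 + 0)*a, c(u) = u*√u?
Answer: -40 + 30*√3 ≈ 11.962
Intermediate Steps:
c(u) = u^(3/2)
V(a, h) = 3 + 4*a (V(a, h) = 3 + (4 + 0)*a = 3 + 4*a)
j(G, r) = r + 3*√3 (j(G, r) = r + 3^(3/2) = r + 3*√3)
V(-2, 5)*(2 + 2*(3 - j(5, 0))) = (3 + 4*(-2))*(2 + 2*(3 - (0 + 3*√3))) = (3 - 8)*(2 + 2*(3 - 3*√3)) = -5*(2 + 2*(3 - 3*√3)) = -5*(2 + (6 - 6*√3)) = -5*(8 - 6*√3) = -40 + 30*√3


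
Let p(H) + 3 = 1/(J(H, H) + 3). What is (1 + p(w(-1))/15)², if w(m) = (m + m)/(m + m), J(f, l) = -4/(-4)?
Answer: 2401/3600 ≈ 0.66694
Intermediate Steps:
J(f, l) = 1 (J(f, l) = -4*(-¼) = 1)
w(m) = 1 (w(m) = (2*m)/((2*m)) = (2*m)*(1/(2*m)) = 1)
p(H) = -11/4 (p(H) = -3 + 1/(1 + 3) = -3 + 1/4 = -3 + ¼ = -11/4)
(1 + p(w(-1))/15)² = (1 - 11/4/15)² = (1 - 11/4*1/15)² = (1 - 11/60)² = (49/60)² = 2401/3600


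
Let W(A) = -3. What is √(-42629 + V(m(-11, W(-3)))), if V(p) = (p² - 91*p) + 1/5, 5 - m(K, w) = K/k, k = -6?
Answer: I*√38616245/30 ≈ 207.14*I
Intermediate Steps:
m(K, w) = 5 + K/6 (m(K, w) = 5 - K/(-6) = 5 - K*(-1)/6 = 5 - (-1)*K/6 = 5 + K/6)
V(p) = ⅕ + p² - 91*p (V(p) = (p² - 91*p) + ⅕ = ⅕ + p² - 91*p)
√(-42629 + V(m(-11, W(-3)))) = √(-42629 + (⅕ + (5 + (⅙)*(-11))² - 91*(5 + (⅙)*(-11)))) = √(-42629 + (⅕ + (5 - 11/6)² - 91*(5 - 11/6))) = √(-42629 + (⅕ + (19/6)² - 91*19/6)) = √(-42629 + (⅕ + 361/36 - 1729/6)) = √(-42629 - 50029/180) = √(-7723249/180) = I*√38616245/30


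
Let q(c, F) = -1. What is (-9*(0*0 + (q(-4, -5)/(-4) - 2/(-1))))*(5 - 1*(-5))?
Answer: -405/2 ≈ -202.50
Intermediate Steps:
(-9*(0*0 + (q(-4, -5)/(-4) - 2/(-1))))*(5 - 1*(-5)) = (-9*(0*0 + (-1/(-4) - 2/(-1))))*(5 - 1*(-5)) = (-9*(0 + (-1*(-1/4) - 2*(-1))))*(5 + 5) = -9*(0 + (1/4 + 2))*10 = -9*(0 + 9/4)*10 = -9*9/4*10 = -81/4*10 = -405/2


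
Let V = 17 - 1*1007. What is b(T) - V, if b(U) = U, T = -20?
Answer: 970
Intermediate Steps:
V = -990 (V = 17 - 1007 = -990)
b(T) - V = -20 - 1*(-990) = -20 + 990 = 970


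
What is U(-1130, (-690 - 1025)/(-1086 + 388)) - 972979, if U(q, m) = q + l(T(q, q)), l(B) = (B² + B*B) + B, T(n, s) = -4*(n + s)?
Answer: 162478131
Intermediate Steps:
T(n, s) = -4*n - 4*s
l(B) = B + 2*B² (l(B) = (B² + B²) + B = 2*B² + B = B + 2*B²)
U(q, m) = q - 8*q*(1 - 16*q) (U(q, m) = q + (-4*q - 4*q)*(1 + 2*(-4*q - 4*q)) = q + (-8*q)*(1 + 2*(-8*q)) = q + (-8*q)*(1 - 16*q) = q - 8*q*(1 - 16*q))
U(-1130, (-690 - 1025)/(-1086 + 388)) - 972979 = -1130*(-7 + 128*(-1130)) - 972979 = -1130*(-7 - 144640) - 972979 = -1130*(-144647) - 972979 = 163451110 - 972979 = 162478131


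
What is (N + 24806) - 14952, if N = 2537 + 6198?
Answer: 18589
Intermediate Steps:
N = 8735
(N + 24806) - 14952 = (8735 + 24806) - 14952 = 33541 - 14952 = 18589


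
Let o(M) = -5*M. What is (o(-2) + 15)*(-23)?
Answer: -575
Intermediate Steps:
(o(-2) + 15)*(-23) = (-5*(-2) + 15)*(-23) = (10 + 15)*(-23) = 25*(-23) = -575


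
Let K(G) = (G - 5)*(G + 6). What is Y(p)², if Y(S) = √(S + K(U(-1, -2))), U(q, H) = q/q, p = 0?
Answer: -28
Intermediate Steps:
U(q, H) = 1
K(G) = (-5 + G)*(6 + G)
Y(S) = √(-28 + S) (Y(S) = √(S + (-30 + 1 + 1²)) = √(S + (-30 + 1 + 1)) = √(S - 28) = √(-28 + S))
Y(p)² = (√(-28 + 0))² = (√(-28))² = (2*I*√7)² = -28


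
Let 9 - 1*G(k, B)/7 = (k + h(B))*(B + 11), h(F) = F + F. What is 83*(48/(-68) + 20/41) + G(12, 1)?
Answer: -788377/697 ≈ -1131.1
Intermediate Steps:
h(F) = 2*F
G(k, B) = 63 - 7*(11 + B)*(k + 2*B) (G(k, B) = 63 - 7*(k + 2*B)*(B + 11) = 63 - 7*(k + 2*B)*(11 + B) = 63 - 7*(11 + B)*(k + 2*B))
83*(48/(-68) + 20/41) + G(12, 1) = 83*(48/(-68) + 20/41) + (63 - 154*1 - 77*12 - 14*1**2 - 7*1*12) = 83*(48*(-1/68) + 20*(1/41)) + (63 - 154 - 924 - 14*1 - 84) = 83*(-12/17 + 20/41) + (63 - 154 - 924 - 14 - 84) = 83*(-152/697) - 1113 = -12616/697 - 1113 = -788377/697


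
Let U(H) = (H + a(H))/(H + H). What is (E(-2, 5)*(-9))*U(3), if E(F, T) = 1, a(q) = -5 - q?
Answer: 15/2 ≈ 7.5000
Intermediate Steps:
U(H) = -5/(2*H) (U(H) = (H + (-5 - H))/(H + H) = -5*1/(2*H) = -5/(2*H))
(E(-2, 5)*(-9))*U(3) = (1*(-9))*(-5/2/3) = -(-45)/(2*3) = -9*(-⅚) = 15/2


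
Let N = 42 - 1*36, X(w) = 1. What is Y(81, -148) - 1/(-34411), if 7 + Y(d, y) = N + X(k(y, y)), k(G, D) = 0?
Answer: 1/34411 ≈ 2.9060e-5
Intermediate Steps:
N = 6 (N = 42 - 36 = 6)
Y(d, y) = 0 (Y(d, y) = -7 + (6 + 1) = -7 + 7 = 0)
Y(81, -148) - 1/(-34411) = 0 - 1/(-34411) = 0 - 1*(-1/34411) = 0 + 1/34411 = 1/34411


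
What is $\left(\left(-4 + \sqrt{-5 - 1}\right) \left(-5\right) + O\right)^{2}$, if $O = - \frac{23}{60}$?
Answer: $\frac{845329}{3600} - \frac{1177 i \sqrt{6}}{6} \approx 234.81 - 480.51 i$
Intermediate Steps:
$O = - \frac{23}{60}$ ($O = \left(-23\right) \frac{1}{60} = - \frac{23}{60} \approx -0.38333$)
$\left(\left(-4 + \sqrt{-5 - 1}\right) \left(-5\right) + O\right)^{2} = \left(\left(-4 + \sqrt{-5 - 1}\right) \left(-5\right) - \frac{23}{60}\right)^{2} = \left(\left(-4 + \sqrt{-6}\right) \left(-5\right) - \frac{23}{60}\right)^{2} = \left(\left(-4 + i \sqrt{6}\right) \left(-5\right) - \frac{23}{60}\right)^{2} = \left(\left(20 - 5 i \sqrt{6}\right) - \frac{23}{60}\right)^{2} = \left(\frac{1177}{60} - 5 i \sqrt{6}\right)^{2}$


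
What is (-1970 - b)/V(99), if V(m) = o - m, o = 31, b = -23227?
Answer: -21257/68 ≈ -312.60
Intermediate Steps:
V(m) = 31 - m
(-1970 - b)/V(99) = (-1970 - 1*(-23227))/(31 - 1*99) = (-1970 + 23227)/(31 - 99) = 21257/(-68) = 21257*(-1/68) = -21257/68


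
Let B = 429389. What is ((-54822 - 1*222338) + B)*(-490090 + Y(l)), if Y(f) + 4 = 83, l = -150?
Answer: -74593884519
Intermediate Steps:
Y(f) = 79 (Y(f) = -4 + 83 = 79)
((-54822 - 1*222338) + B)*(-490090 + Y(l)) = ((-54822 - 1*222338) + 429389)*(-490090 + 79) = ((-54822 - 222338) + 429389)*(-490011) = (-277160 + 429389)*(-490011) = 152229*(-490011) = -74593884519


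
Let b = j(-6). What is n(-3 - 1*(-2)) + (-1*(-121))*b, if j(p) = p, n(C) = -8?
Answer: -734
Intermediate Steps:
b = -6
n(-3 - 1*(-2)) + (-1*(-121))*b = -8 - 1*(-121)*(-6) = -8 + 121*(-6) = -8 - 726 = -734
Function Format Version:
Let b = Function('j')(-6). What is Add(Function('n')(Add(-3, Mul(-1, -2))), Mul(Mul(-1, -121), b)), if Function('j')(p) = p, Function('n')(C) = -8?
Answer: -734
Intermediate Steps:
b = -6
Add(Function('n')(Add(-3, Mul(-1, -2))), Mul(Mul(-1, -121), b)) = Add(-8, Mul(Mul(-1, -121), -6)) = Add(-8, Mul(121, -6)) = Add(-8, -726) = -734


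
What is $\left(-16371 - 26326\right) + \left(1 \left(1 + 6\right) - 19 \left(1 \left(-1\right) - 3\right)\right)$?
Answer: $-42614$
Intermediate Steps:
$\left(-16371 - 26326\right) + \left(1 \left(1 + 6\right) - 19 \left(1 \left(-1\right) - 3\right)\right) = -42697 - \left(-7 + 19 \left(-1 - 3\right)\right) = -42697 + \left(7 - -76\right) = -42697 + \left(7 + 76\right) = -42697 + 83 = -42614$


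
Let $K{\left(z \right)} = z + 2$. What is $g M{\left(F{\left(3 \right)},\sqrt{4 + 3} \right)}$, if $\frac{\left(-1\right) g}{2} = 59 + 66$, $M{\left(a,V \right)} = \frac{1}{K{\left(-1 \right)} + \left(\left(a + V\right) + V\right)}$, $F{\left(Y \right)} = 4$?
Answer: $\frac{1250}{3} - \frac{500 \sqrt{7}}{3} \approx -24.292$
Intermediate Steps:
$K{\left(z \right)} = 2 + z$
$M{\left(a,V \right)} = \frac{1}{1 + a + 2 V}$ ($M{\left(a,V \right)} = \frac{1}{\left(2 - 1\right) + \left(\left(a + V\right) + V\right)} = \frac{1}{1 + \left(\left(V + a\right) + V\right)} = \frac{1}{1 + \left(a + 2 V\right)} = \frac{1}{1 + a + 2 V}$)
$g = -250$ ($g = - 2 \left(59 + 66\right) = \left(-2\right) 125 = -250$)
$g M{\left(F{\left(3 \right)},\sqrt{4 + 3} \right)} = - \frac{250}{1 + 4 + 2 \sqrt{4 + 3}} = - \frac{250}{1 + 4 + 2 \sqrt{7}} = - \frac{250}{5 + 2 \sqrt{7}}$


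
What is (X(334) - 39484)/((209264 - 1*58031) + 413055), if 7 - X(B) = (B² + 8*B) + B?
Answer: -154039/564288 ≈ -0.27298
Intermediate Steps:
X(B) = 7 - B² - 9*B (X(B) = 7 - ((B² + 8*B) + B) = 7 - (B² + 9*B) = 7 + (-B² - 9*B) = 7 - B² - 9*B)
(X(334) - 39484)/((209264 - 1*58031) + 413055) = ((7 - 1*334² - 9*334) - 39484)/((209264 - 1*58031) + 413055) = ((7 - 1*111556 - 3006) - 39484)/((209264 - 58031) + 413055) = ((7 - 111556 - 3006) - 39484)/(151233 + 413055) = (-114555 - 39484)/564288 = -154039*1/564288 = -154039/564288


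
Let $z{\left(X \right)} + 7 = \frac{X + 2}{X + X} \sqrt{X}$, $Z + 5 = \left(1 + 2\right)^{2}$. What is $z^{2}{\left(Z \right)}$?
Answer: $\frac{121}{4} \approx 30.25$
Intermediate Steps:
$Z = 4$ ($Z = -5 + \left(1 + 2\right)^{2} = -5 + 3^{2} = -5 + 9 = 4$)
$z{\left(X \right)} = -7 + \frac{2 + X}{2 \sqrt{X}}$ ($z{\left(X \right)} = -7 + \frac{X + 2}{X + X} \sqrt{X} = -7 + \frac{2 + X}{2 X} \sqrt{X} = -7 + \frac{2 + X}{2 \sqrt{X}}$)
$z^{2}{\left(Z \right)} = \left(-7 + \frac{1}{\sqrt{4}} + \frac{\sqrt{4}}{2}\right)^{2} = \left(-7 + \frac{1}{2} + \frac{1}{2} \cdot 2\right)^{2} = \left(-7 + \frac{1}{2} + 1\right)^{2} = \left(- \frac{11}{2}\right)^{2} = \frac{121}{4}$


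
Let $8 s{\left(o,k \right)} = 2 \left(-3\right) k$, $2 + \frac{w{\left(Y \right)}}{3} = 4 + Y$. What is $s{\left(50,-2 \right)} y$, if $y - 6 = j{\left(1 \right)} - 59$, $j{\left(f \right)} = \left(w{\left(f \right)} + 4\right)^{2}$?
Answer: $174$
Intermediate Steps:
$w{\left(Y \right)} = 6 + 3 Y$ ($w{\left(Y \right)} = -6 + 3 \left(4 + Y\right) = -6 + \left(12 + 3 Y\right) = 6 + 3 Y$)
$s{\left(o,k \right)} = - \frac{3 k}{4}$ ($s{\left(o,k \right)} = \frac{2 \left(-3\right) k}{8} = \frac{\left(-6\right) k}{8} = - \frac{3 k}{4}$)
$j{\left(f \right)} = \left(10 + 3 f\right)^{2}$ ($j{\left(f \right)} = \left(\left(6 + 3 f\right) + 4\right)^{2} = \left(10 + 3 f\right)^{2}$)
$y = 116$ ($y = 6 - \left(59 - \left(10 + 3 \cdot 1\right)^{2}\right) = 6 - \left(59 - \left(10 + 3\right)^{2}\right) = 6 - \left(59 - 13^{2}\right) = 6 + \left(169 - 59\right) = 6 + 110 = 116$)
$s{\left(50,-2 \right)} y = \left(- \frac{3}{4}\right) \left(-2\right) 116 = \frac{3}{2} \cdot 116 = 174$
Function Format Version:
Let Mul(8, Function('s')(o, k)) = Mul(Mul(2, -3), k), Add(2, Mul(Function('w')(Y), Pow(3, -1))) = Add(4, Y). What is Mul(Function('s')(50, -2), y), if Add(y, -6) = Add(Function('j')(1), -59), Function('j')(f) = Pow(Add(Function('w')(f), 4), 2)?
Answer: 174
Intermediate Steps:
Function('w')(Y) = Add(6, Mul(3, Y)) (Function('w')(Y) = Add(-6, Mul(3, Add(4, Y))) = Add(-6, Add(12, Mul(3, Y))) = Add(6, Mul(3, Y)))
Function('s')(o, k) = Mul(Rational(-3, 4), k) (Function('s')(o, k) = Mul(Rational(1, 8), Mul(Mul(2, -3), k)) = Mul(Rational(1, 8), Mul(-6, k)) = Mul(Rational(-3, 4), k))
Function('j')(f) = Pow(Add(10, Mul(3, f)), 2) (Function('j')(f) = Pow(Add(Add(6, Mul(3, f)), 4), 2) = Pow(Add(10, Mul(3, f)), 2))
y = 116 (y = Add(6, Add(Pow(Add(10, Mul(3, 1)), 2), -59)) = Add(6, Add(Pow(Add(10, 3), 2), -59)) = Add(6, Add(Pow(13, 2), -59)) = Add(6, Add(169, -59)) = Add(6, 110) = 116)
Mul(Function('s')(50, -2), y) = Mul(Mul(Rational(-3, 4), -2), 116) = Mul(Rational(3, 2), 116) = 174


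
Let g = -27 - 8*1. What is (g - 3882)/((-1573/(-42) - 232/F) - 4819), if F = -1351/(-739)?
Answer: 31751202/39787913 ≈ 0.79801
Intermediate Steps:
F = 1351/739 (F = -1351*(-1/739) = 1351/739 ≈ 1.8281)
g = -35 (g = -27 - 8 = -35)
(g - 3882)/((-1573/(-42) - 232/F) - 4819) = (-35 - 3882)/((-1573/(-42) - 232/1351/739) - 4819) = -3917/((-1573*(-1/42) - 232*739/1351) - 4819) = -3917/((1573/42 - 171448/1351) - 4819) = -3917/(-725099/8106 - 4819) = -3917/(-39787913/8106) = -3917*(-8106/39787913) = 31751202/39787913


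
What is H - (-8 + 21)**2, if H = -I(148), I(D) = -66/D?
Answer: -12473/74 ≈ -168.55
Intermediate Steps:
H = 33/74 (H = -(-66)/148 = -1*(-33/74) = 33/74 ≈ 0.44595)
H - (-8 + 21)**2 = 33/74 - (-8 + 21)**2 = 33/74 - 1*13**2 = 33/74 - 1*169 = 33/74 - 169 = -12473/74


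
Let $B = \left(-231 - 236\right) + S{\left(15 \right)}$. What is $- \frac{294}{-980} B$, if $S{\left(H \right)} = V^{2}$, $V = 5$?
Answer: $- \frac{663}{5} \approx -132.6$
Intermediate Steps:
$S{\left(H \right)} = 25$ ($S{\left(H \right)} = 5^{2} = 25$)
$B = -442$ ($B = \left(-231 - 236\right) + 25 = -467 + 25 = -442$)
$- \frac{294}{-980} B = - \frac{294}{-980} \left(-442\right) = \left(-294\right) \left(- \frac{1}{980}\right) \left(-442\right) = \frac{3}{10} \left(-442\right) = - \frac{663}{5}$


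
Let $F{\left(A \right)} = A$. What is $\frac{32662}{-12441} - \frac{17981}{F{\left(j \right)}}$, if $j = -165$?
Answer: $\frac{6615527}{62205} \approx 106.35$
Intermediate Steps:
$\frac{32662}{-12441} - \frac{17981}{F{\left(j \right)}} = \frac{32662}{-12441} - \frac{17981}{-165} = 32662 \left(- \frac{1}{12441}\right) - - \frac{17981}{165} = - \frac{32662}{12441} + \frac{17981}{165} = \frac{6615527}{62205}$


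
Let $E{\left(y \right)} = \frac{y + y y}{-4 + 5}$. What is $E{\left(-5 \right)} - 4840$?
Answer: $-4820$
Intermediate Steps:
$E{\left(y \right)} = y + y^{2}$ ($E{\left(y \right)} = \frac{y + y^{2}}{1} = \left(y + y^{2}\right) 1 = y + y^{2}$)
$E{\left(-5 \right)} - 4840 = - 5 \left(1 - 5\right) - 4840 = \left(-5\right) \left(-4\right) - 4840 = 20 - 4840 = -4820$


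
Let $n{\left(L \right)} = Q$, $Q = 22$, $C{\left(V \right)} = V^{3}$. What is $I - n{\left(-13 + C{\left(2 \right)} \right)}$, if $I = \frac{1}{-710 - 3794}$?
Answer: $- \frac{99089}{4504} \approx -22.0$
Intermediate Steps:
$n{\left(L \right)} = 22$
$I = - \frac{1}{4504}$ ($I = \frac{1}{-4504} = - \frac{1}{4504} \approx -0.00022202$)
$I - n{\left(-13 + C{\left(2 \right)} \right)} = - \frac{1}{4504} - 22 = - \frac{99089}{4504}$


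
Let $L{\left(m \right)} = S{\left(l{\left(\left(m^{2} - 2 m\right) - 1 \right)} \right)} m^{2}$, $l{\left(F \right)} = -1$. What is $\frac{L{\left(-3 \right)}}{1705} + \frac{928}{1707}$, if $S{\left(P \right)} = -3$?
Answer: $\frac{1536151}{2910435} \approx 0.52781$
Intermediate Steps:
$L{\left(m \right)} = - 3 m^{2}$
$\frac{L{\left(-3 \right)}}{1705} + \frac{928}{1707} = \frac{\left(-3\right) \left(-3\right)^{2}}{1705} + \frac{928}{1707} = \left(-3\right) 9 \cdot \frac{1}{1705} + 928 \cdot \frac{1}{1707} = \left(-27\right) \frac{1}{1705} + \frac{928}{1707} = - \frac{27}{1705} + \frac{928}{1707} = \frac{1536151}{2910435}$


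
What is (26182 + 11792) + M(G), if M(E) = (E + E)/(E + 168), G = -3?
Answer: 2088568/55 ≈ 37974.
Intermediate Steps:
M(E) = 2*E/(168 + E) (M(E) = (2*E)/(168 + E) = 2*E/(168 + E))
(26182 + 11792) + M(G) = (26182 + 11792) + 2*(-3)/(168 - 3) = 37974 + 2*(-3)/165 = 37974 + 2*(-3)*(1/165) = 37974 - 2/55 = 2088568/55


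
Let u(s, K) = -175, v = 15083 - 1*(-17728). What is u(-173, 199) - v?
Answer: -32986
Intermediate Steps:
v = 32811 (v = 15083 + 17728 = 32811)
u(-173, 199) - v = -175 - 1*32811 = -175 - 32811 = -32986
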